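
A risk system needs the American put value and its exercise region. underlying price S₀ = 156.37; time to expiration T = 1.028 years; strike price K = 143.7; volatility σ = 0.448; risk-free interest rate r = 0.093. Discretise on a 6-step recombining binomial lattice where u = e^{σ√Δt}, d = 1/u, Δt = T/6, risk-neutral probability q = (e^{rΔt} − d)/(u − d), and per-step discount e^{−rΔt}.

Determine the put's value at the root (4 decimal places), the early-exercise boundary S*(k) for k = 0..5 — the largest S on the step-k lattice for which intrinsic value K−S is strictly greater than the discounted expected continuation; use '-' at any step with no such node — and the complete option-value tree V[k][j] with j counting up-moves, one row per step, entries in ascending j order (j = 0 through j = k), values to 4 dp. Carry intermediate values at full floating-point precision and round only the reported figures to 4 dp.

Δt=0.17133, u=1.20375, d=0.83074, q=0.49683, disc=e^(-rΔt)=0.98419
k=6 terminal: V=max(K-S,0) → 92.3021 69.2243 35.7845 0.0000 0.0000 0.0000 0.0000
k=5: j=0 S=61.8699 intr=81.8301 cont=79.5585 V=81.8301[EX]; j=1 S=89.6498 intr=54.0502 cont=51.7787 V=54.0502[EX]; j=2 S=129.9029 intr=13.7971 cont=17.7209 V=17.7209[hold]; j=3 S=188.2297 intr=0.0000 cont=0.0000 V=0.0000[hold]; j=4 S=272.7455 intr=0.0000 cont=0.0000 V=0.0000[hold]; j=5 S=395.2093 intr=0.0000 cont=0.0000 V=0.0000[hold]  S*(5)=89.6498
k=4: j=0 S=74.4757 intr=69.2243 cont=66.9527 V=69.2243[EX]; j=1 S=107.9155 intr=35.7845 cont=35.4316 V=35.7845[EX]; j=2 S=156.3700 intr=0.0000 cont=8.7756 V=8.7756[hold]; j=3 S=226.5807 intr=0.0000 cont=0.0000 V=0.0000[hold]; j=4 S=328.3163 intr=0.0000 cont=0.0000 V=0.0000[hold]  S*(4)=107.9155
k=3: j=0 S=89.6498 intr=54.0502 cont=51.7787 V=54.0502[EX]; j=1 S=129.9029 intr=13.7971 cont=22.0120 V=22.0120[hold]; j=2 S=188.2297 intr=0.0000 cont=4.3458 V=4.3458[hold]; j=3 S=272.7455 intr=0.0000 cont=0.0000 V=0.0000[hold]  S*(3)=89.6498
k=2: j=0 S=107.9155 intr=35.7845 cont=37.5298 V=37.5298[hold]; j=1 S=156.3700 intr=0.0000 cont=13.0257 V=13.0257[hold]; j=2 S=226.5807 intr=0.0000 cont=2.1521 V=2.1521[hold]  S*(2)=-
k=1: j=0 S=129.9029 intr=13.7971 cont=24.9545 V=24.9545[hold]; j=1 S=188.2297 intr=0.0000 cont=7.5028 V=7.5028[hold]  S*(1)=-
k=0: j=0 S=156.3700 intr=0.0000 cont=16.0265 V=16.0265[hold]  S*(0)=-

price = 16.0265
boundary = - - - 89.6498 107.9155 89.6498
tree:
16.0265
24.9545 7.5028
37.5298 13.0257 2.1521
54.0502 22.0120 4.3458 0.0000
69.2243 35.7845 8.7756 0.0000 0.0000
81.8301 54.0502 17.7209 0.0000 0.0000 0.0000
92.3021 69.2243 35.7845 0.0000 0.0000 0.0000 0.0000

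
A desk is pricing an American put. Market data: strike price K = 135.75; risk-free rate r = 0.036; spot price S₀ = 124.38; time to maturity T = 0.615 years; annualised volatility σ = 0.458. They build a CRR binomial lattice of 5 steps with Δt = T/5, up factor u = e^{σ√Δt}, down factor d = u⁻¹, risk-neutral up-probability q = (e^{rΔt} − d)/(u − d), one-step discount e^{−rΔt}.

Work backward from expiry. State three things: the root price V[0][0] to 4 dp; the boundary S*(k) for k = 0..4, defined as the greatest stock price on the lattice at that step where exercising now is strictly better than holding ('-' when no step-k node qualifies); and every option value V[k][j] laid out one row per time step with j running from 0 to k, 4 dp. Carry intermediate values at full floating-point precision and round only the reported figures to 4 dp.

price = 23.4747
boundary = - - - 76.8197 90.2053
tree:
23.4747
33.4387 12.6236
45.6093 20.2291 4.2912
58.9303 31.2355 8.1894 0.0000
70.3296 45.5447 15.6289 0.0000 0.0000
80.0373 58.9303 29.8268 0.0000 0.0000 0.0000

Δt=0.12300  u=1.17425  d=0.85161  q=0.47368  discount=0.99558
step 5 (expiry): payoffs max(K−S,0) = 80.0373 58.9303 29.8268 0.0000 0.0000 0.0000
step 4: (k=4,j=0): S=65.4204, (K−S)⁺=70.3296, hold=69.7298 ⇒ V=70.3296 exercise | (k=4,j=1): S=90.2053, (K−S)⁺=45.5447, hold=44.9450 ⇒ V=45.5447 exercise | (k=4,j=2): S=124.3800, (K−S)⁺=11.3700, hold=15.6289 ⇒ V=15.6289 continue | (k=4,j=3): S=171.5020, (K−S)⁺=0.0000, hold=0.0000 ⇒ V=0.0000 continue | (k=4,j=4): S=236.4765, (K−S)⁺=0.0000, hold=0.0000 ⇒ V=0.0000 continue  boundary S*=90.2053
step 3: (k=3,j=0): S=76.8197, (K−S)⁺=58.9303, hold=58.3305 ⇒ V=58.9303 exercise | (k=3,j=1): S=105.9232, (K−S)⁺=29.8268, hold=31.2355 ⇒ V=31.2355 continue | (k=3,j=2): S=146.0528, (K−S)⁺=0.0000, hold=8.1894 ⇒ V=8.1894 continue | (k=3,j=3): S=201.3857, (K−S)⁺=0.0000, hold=0.0000 ⇒ V=0.0000 continue  boundary S*=76.8197
step 2: (k=2,j=0): S=90.2053, (K−S)⁺=45.5447, hold=45.6093 ⇒ V=45.6093 continue | (k=2,j=1): S=124.3800, (K−S)⁺=11.3700, hold=20.2291 ⇒ V=20.2291 continue | (k=2,j=2): S=171.5020, (K−S)⁺=0.0000, hold=4.2912 ⇒ V=4.2912 continue  boundary S*=-
step 1: (k=1,j=0): S=105.9232, (K−S)⁺=29.8268, hold=33.4387 ⇒ V=33.4387 continue | (k=1,j=1): S=146.0528, (K−S)⁺=0.0000, hold=12.6236 ⇒ V=12.6236 continue  boundary S*=-
step 0: (k=0,j=0): S=124.3800, (K−S)⁺=11.3700, hold=23.4747 ⇒ V=23.4747 continue  boundary S*=-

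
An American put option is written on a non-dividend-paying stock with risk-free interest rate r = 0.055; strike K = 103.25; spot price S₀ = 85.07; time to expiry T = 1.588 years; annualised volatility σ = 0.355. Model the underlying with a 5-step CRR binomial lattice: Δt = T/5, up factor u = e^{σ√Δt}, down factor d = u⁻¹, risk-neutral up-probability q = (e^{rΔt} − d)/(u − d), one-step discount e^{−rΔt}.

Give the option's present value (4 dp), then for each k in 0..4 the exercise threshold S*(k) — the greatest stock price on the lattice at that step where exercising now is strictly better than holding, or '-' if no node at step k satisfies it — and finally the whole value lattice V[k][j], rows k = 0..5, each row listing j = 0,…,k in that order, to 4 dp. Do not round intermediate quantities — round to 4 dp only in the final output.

Δt=0.31760, u=1.22148, d=0.81868, q=0.49390, disc=e^(-rΔt)=0.98268
k=5 terminal: V=max(K-S,0) → 71.9645 56.5715 33.6050 0.0000 0.0000 0.0000
k=4: j=0 S=38.2147 intr=65.0353 cont=63.2474 V=65.0353[EX]; j=1 S=57.0168 intr=46.2332 cont=44.4452 V=46.2332[EX]; j=2 S=85.0700 intr=18.1800 cont=16.7131 V=18.1800[EX]; j=3 S=126.9257 intr=0.0000 cont=0.0000 V=0.0000[hold]; j=4 S=189.3751 intr=0.0000 cont=0.0000 V=0.0000[hold]  S*(4)=85.0700
k=3: j=0 S=46.6785 intr=56.5715 cont=54.7836 V=56.5715[EX]; j=1 S=69.6450 intr=33.6050 cont=31.8171 V=33.6050[EX]; j=2 S=103.9114 intr=0.0000 cont=9.0416 V=9.0416[hold]; j=3 S=155.0373 intr=0.0000 cont=0.0000 V=0.0000[hold]  S*(3)=69.6450
k=2: j=0 S=57.0168 intr=46.2332 cont=44.4452 V=46.2332[EX]; j=1 S=85.0700 intr=18.1800 cont=21.1014 V=21.1014[hold]; j=2 S=126.9257 intr=0.0000 cont=4.4967 V=4.4967[hold]  S*(2)=57.0168
k=1: j=0 S=69.6450 intr=33.6050 cont=33.2350 V=33.6050[EX]; j=1 S=103.9114 intr=0.0000 cont=12.6770 V=12.6770[hold]  S*(1)=69.6450
k=0: j=0 S=85.0700 intr=18.1800 cont=22.8658 V=22.8658[hold]  S*(0)=-

price = 22.8658
boundary = - 69.6450 57.0168 69.6450 85.0700
tree:
22.8658
33.6050 12.6770
46.2332 21.1014 4.4967
56.5715 33.6050 9.0416 0.0000
65.0353 46.2332 18.1800 0.0000 0.0000
71.9645 56.5715 33.6050 0.0000 0.0000 0.0000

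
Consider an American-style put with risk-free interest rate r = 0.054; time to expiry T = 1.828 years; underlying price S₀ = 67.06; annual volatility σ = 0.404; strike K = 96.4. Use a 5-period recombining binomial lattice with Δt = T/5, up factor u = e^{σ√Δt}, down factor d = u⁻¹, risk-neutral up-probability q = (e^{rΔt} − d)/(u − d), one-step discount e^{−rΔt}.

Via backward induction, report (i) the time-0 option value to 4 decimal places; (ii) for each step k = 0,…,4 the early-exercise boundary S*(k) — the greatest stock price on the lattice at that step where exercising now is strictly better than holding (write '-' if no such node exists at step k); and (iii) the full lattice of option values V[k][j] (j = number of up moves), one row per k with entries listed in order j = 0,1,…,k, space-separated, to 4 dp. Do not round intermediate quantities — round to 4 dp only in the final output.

price = 32.0079
boundary = - 52.5261 41.1421 52.5261 67.0600
tree:
32.0079
43.8739 20.4651
55.2579 30.6400 10.2771
64.1746 43.8739 17.5563 2.8071
71.1589 55.2579 29.3400 5.5021 0.0000
76.6294 64.1746 43.8739 10.7845 0.0000 0.0000

params: Δt=0.36560 u=1.27670 d=0.78327 q=0.47964 e^(-rΔt)=0.98045
t_5 payoffs: 76.6294 64.1746 43.8739 10.7845 0.0000 0.0000
t_4: node(4,0) S=25.2411 payoff=71.1589 vs cont=69.2743 → 71.1589 [stop]  node(4,1) S=41.1421 payoff=55.2579 vs cont=53.3734 → 55.2579 [stop]  node(4,2) S=67.0600 payoff=29.3400 vs cont=27.4555 → 29.3400 [stop]  node(4,3) S=109.3052 payoff=0.0000 vs cont=5.5021 → 5.5021 [wait]  node(4,4) S=178.1632 payoff=0.0000 vs cont=0.0000 → 0.0000 [wait]  ⇒ S*(4)=67.0600
t_3: node(3,0) S=32.2254 payoff=64.1746 vs cont=62.2901 → 64.1746 [stop]  node(3,1) S=52.5261 payoff=43.8739 vs cont=41.9894 → 43.8739 [stop]  node(3,2) S=85.6155 payoff=10.7845 vs cont=17.5563 → 17.5563 [wait]  node(3,3) S=139.5499 payoff=0.0000 vs cont=2.8071 → 2.8071 [wait]  ⇒ S*(3)=52.5261
t_2: node(2,0) S=41.1421 payoff=55.2579 vs cont=53.3734 → 55.2579 [stop]  node(2,1) S=67.0600 payoff=29.3400 vs cont=30.6400 → 30.6400 [wait]  node(2,2) S=109.3052 payoff=0.0000 vs cont=10.2771 → 10.2771 [wait]  ⇒ S*(2)=41.1421
t_1: node(1,0) S=52.5261 payoff=43.8739 vs cont=42.6008 → 43.8739 [stop]  node(1,1) S=85.6155 payoff=10.7845 vs cont=20.4651 → 20.4651 [wait]  ⇒ S*(1)=52.5261
t_0: node(0,0) S=67.0600 payoff=29.3400 vs cont=32.0079 → 32.0079 [wait]  ⇒ S*(0)=-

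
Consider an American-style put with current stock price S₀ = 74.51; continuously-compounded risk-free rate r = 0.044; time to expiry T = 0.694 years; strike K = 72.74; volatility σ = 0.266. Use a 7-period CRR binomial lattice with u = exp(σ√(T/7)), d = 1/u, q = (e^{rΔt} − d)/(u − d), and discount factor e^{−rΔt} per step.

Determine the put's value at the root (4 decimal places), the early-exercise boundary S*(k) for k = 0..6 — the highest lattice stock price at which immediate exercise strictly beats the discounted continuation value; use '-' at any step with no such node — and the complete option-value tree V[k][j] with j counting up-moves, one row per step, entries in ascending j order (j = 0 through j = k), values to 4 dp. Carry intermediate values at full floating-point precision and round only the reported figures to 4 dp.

price = 4.9879
boundary = - - - 57.9550 53.2987 57.9550 63.0181
tree:
4.9879
7.4161 2.6524
10.6744 4.2883 1.0728
14.7850 6.7398 1.9237 0.2485
19.4413 10.2192 3.3896 0.5043 0.0000
23.7235 14.7850 5.8348 1.0236 0.0000 0.0000
27.6617 19.4413 9.7219 2.0774 0.0000 0.0000 0.0000
31.2834 23.7235 14.7850 4.2164 0.0000 0.0000 0.0000 0.0000

params: Δt=0.09914 u=1.08736 d=0.91966 q=0.50514 e^(-rΔt)=0.99565
t_7 payoffs: 31.2834 23.7235 14.7850 4.2164 0.0000 0.0000 0.0000 0.0000
t_6: node(6,0) S=45.0783 payoff=27.6617 vs cont=27.3451 → 27.6617 [stop]  node(6,1) S=53.2987 payoff=19.4413 vs cont=19.1247 → 19.4413 [stop]  node(6,2) S=63.0181 payoff=9.7219 vs cont=9.4052 → 9.7219 [stop]  node(6,3) S=74.5100 payoff=0.0000 vs cont=2.0774 → 2.0774 [wait]  node(6,4) S=88.0975 payoff=0.0000 vs cont=0.0000 → 0.0000 [wait]  node(6,5) S=104.1628 payoff=0.0000 vs cont=0.0000 → 0.0000 [wait]  node(6,6) S=123.1576 payoff=0.0000 vs cont=0.0000 → 0.0000 [wait]  ⇒ S*(6)=63.0181
t_5: node(5,0) S=49.0165 payoff=23.7235 vs cont=23.4069 → 23.7235 [stop]  node(5,1) S=57.9550 payoff=14.7850 vs cont=14.4683 → 14.7850 [stop]  node(5,2) S=68.5236 payoff=4.2164 vs cont=5.8348 → 5.8348 [wait]  node(5,3) S=81.0194 payoff=0.0000 vs cont=1.0236 → 1.0236 [wait]  node(5,4) S=95.7939 payoff=0.0000 vs cont=0.0000 → 0.0000 [wait]  node(5,5) S=113.2627 payoff=0.0000 vs cont=0.0000 → 0.0000 [wait]  ⇒ S*(5)=57.9550
t_4: node(4,0) S=53.2987 payoff=19.4413 vs cont=19.1247 → 19.4413 [stop]  node(4,1) S=63.0181 payoff=9.7219 vs cont=10.2192 → 10.2192 [wait]  node(4,2) S=74.5100 payoff=0.0000 vs cont=3.3896 → 3.3896 [wait]  node(4,3) S=88.0975 payoff=0.0000 vs cont=0.5043 → 0.5043 [wait]  node(4,4) S=104.1628 payoff=0.0000 vs cont=0.0000 → 0.0000 [wait]  ⇒ S*(4)=53.2987
t_3: node(3,0) S=57.9550 payoff=14.7850 vs cont=14.7185 → 14.7850 [stop]  node(3,1) S=68.5236 payoff=4.2164 vs cont=6.7398 → 6.7398 [wait]  node(3,2) S=81.0194 payoff=0.0000 vs cont=1.9237 → 1.9237 [wait]  node(3,3) S=95.7939 payoff=0.0000 vs cont=0.2485 → 0.2485 [wait]  ⇒ S*(3)=57.9550
t_2: node(2,0) S=63.0181 payoff=9.7219 vs cont=10.6744 → 10.6744 [wait]  node(2,1) S=74.5100 payoff=0.0000 vs cont=4.2883 → 4.2883 [wait]  node(2,2) S=88.0975 payoff=0.0000 vs cont=1.0728 → 1.0728 [wait]  ⇒ S*(2)=-
t_1: node(1,0) S=68.5236 payoff=4.2164 vs cont=7.4161 → 7.4161 [wait]  node(1,1) S=81.0194 payoff=0.0000 vs cont=2.6524 → 2.6524 [wait]  ⇒ S*(1)=-
t_0: node(0,0) S=74.5100 payoff=0.0000 vs cont=4.9879 → 4.9879 [wait]  ⇒ S*(0)=-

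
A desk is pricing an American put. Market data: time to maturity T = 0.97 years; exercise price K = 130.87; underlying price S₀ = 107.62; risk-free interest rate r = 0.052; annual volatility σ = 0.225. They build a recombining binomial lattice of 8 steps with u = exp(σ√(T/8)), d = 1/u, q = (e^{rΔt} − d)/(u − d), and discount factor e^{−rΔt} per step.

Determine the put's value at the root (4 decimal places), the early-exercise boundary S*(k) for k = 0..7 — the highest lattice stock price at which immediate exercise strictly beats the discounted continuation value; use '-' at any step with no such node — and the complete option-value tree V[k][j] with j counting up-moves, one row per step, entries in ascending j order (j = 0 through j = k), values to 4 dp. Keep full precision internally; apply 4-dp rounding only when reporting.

Δt=0.12125  u=1.08150  d=0.92464  q=0.52075  discount=0.99371
step 8 (expiry): payoffs max(K−S,0) = 73.3675 63.6128 52.2035 38.8586 23.2500 4.9935 0.0000 0.0000 0.0000
step 7: (k=7,j=0): S=62.1889, (K−S)⁺=68.6811, hold=67.8586 ⇒ V=68.6811 exercise | (k=7,j=1): S=72.7385, (K−S)⁺=58.1315, hold=57.3090 ⇒ V=58.1315 exercise | (k=7,j=2): S=85.0777, (K−S)⁺=45.7923, hold=44.9698 ⇒ V=45.7923 exercise | (k=7,j=3): S=99.5101, (K−S)⁺=31.3599, hold=30.5373 ⇒ V=31.3599 exercise | (k=7,j=4): S=116.3908, (K−S)⁺=14.4792, hold=13.6566 ⇒ V=14.4792 exercise | (k=7,j=5): S=136.1351, (K−S)⁺=0.0000, hold=2.3781 ⇒ V=2.3781 continue | (k=7,j=6): S=159.2288, (K−S)⁺=0.0000, hold=0.0000 ⇒ V=0.0000 continue | (k=7,j=7): S=186.2401, (K−S)⁺=0.0000, hold=0.0000 ⇒ V=0.0000 continue  boundary S*=116.3908
step 6: (k=6,j=0): S=67.2572, (K−S)⁺=63.6128, hold=62.7903 ⇒ V=63.6128 exercise | (k=6,j=1): S=78.6665, (K−S)⁺=52.2035, hold=51.3809 ⇒ V=52.2035 exercise | (k=6,j=2): S=92.0114, (K−S)⁺=38.8586, hold=38.0361 ⇒ V=38.8586 exercise | (k=6,j=3): S=107.6200, (K−S)⁺=23.2500, hold=22.4275 ⇒ V=23.2500 exercise | (k=6,j=4): S=125.8765, (K−S)⁺=4.9935, hold=8.1262 ⇒ V=8.1262 continue | (k=6,j=5): S=147.2299, (K−S)⁺=0.0000, hold=1.1326 ⇒ V=1.1326 continue | (k=6,j=6): S=172.2057, (K−S)⁺=0.0000, hold=0.0000 ⇒ V=0.0000 continue  boundary S*=107.6200
step 5: (k=5,j=0): S=72.7385, (K−S)⁺=58.1315, hold=57.3090 ⇒ V=58.1315 exercise | (k=5,j=1): S=85.0777, (K−S)⁺=45.7923, hold=44.9698 ⇒ V=45.7923 exercise | (k=5,j=2): S=99.5101, (K−S)⁺=31.3599, hold=30.5373 ⇒ V=31.3599 exercise | (k=5,j=3): S=116.3908, (K−S)⁺=14.4792, hold=15.2777 ⇒ V=15.2777 continue | (k=5,j=4): S=136.1351, (K−S)⁺=0.0000, hold=4.4561 ⇒ V=4.4561 continue | (k=5,j=5): S=159.2288, (K−S)⁺=0.0000, hold=0.5394 ⇒ V=0.5394 continue  boundary S*=99.5101
step 4: (k=4,j=0): S=78.6665, (K−S)⁺=52.2035, hold=51.3809 ⇒ V=52.2035 exercise | (k=4,j=1): S=92.0114, (K−S)⁺=38.8586, hold=38.0361 ⇒ V=38.8586 exercise | (k=4,j=2): S=107.6200, (K−S)⁺=23.2500, hold=22.8407 ⇒ V=23.2500 exercise | (k=4,j=3): S=125.8765, (K−S)⁺=4.9935, hold=9.5818 ⇒ V=9.5818 continue | (k=4,j=4): S=147.2299, (K−S)⁺=0.0000, hold=2.4013 ⇒ V=2.4013 continue  boundary S*=107.6200
step 3: (k=3,j=0): S=85.0777, (K−S)⁺=45.7923, hold=44.9698 ⇒ V=45.7923 exercise | (k=3,j=1): S=99.5101, (K−S)⁺=31.3599, hold=30.5373 ⇒ V=31.3599 exercise | (k=3,j=2): S=116.3908, (K−S)⁺=14.4792, hold=16.0309 ⇒ V=16.0309 continue | (k=3,j=3): S=136.1351, (K−S)⁺=0.0000, hold=5.8058 ⇒ V=5.8058 continue  boundary S*=99.5101
step 2: (k=2,j=0): S=92.0114, (K−S)⁺=38.8586, hold=38.0361 ⇒ V=38.8586 exercise | (k=2,j=1): S=107.6200, (K−S)⁺=23.2500, hold=23.2305 ⇒ V=23.2500 exercise | (k=2,j=2): S=125.8765, (K−S)⁺=4.9935, hold=10.6390 ⇒ V=10.6390 continue  boundary S*=107.6200
step 1: (k=1,j=0): S=99.5101, (K−S)⁺=31.3599, hold=30.5373 ⇒ V=31.3599 exercise | (k=1,j=1): S=116.3908, (K−S)⁺=14.4792, hold=16.5780 ⇒ V=16.5780 continue  boundary S*=99.5101
step 0: (k=0,j=0): S=107.6200, (K−S)⁺=23.2500, hold=23.5135 ⇒ V=23.5135 continue  boundary S*=-

price = 23.5135
boundary = - 99.5101 107.6200 99.5101 107.6200 99.5101 107.6200 116.3908
tree:
23.5135
31.3599 16.5780
38.8586 23.2500 10.6390
45.7923 31.3599 16.0309 5.8058
52.2035 38.8586 23.2500 9.5818 2.4013
58.1315 45.7923 31.3599 15.2777 4.4561 0.5394
63.6128 52.2035 38.8586 23.2500 8.1262 1.1326 0.0000
68.6811 58.1315 45.7923 31.3599 14.4792 2.3781 0.0000 0.0000
73.3675 63.6128 52.2035 38.8586 23.2500 4.9935 0.0000 0.0000 0.0000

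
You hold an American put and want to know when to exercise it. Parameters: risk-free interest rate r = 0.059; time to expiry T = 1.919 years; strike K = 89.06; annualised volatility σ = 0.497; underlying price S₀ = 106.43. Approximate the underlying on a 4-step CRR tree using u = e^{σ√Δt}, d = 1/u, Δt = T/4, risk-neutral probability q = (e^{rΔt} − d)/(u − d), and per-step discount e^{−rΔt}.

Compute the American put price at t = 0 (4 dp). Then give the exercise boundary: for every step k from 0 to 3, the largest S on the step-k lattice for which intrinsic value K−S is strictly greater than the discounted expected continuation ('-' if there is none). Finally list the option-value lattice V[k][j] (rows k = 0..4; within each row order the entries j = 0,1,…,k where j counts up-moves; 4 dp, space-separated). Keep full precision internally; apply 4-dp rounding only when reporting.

price = 14.6387
boundary = - - 53.4637 37.8928
tree:
14.6387
23.2502 5.2738
35.5963 9.9666 0.0000
51.1672 18.8355 0.0000 0.0000
62.2032 35.5963 0.0000 0.0000 0.0000

params: Δt=0.47975 u=1.41092 d=0.70876 q=0.45567 e^(-rΔt)=0.97209
t_4 payoffs: 62.2032 35.5963 0.0000 0.0000 0.0000
t_3: node(3,0) S=37.8928 payoff=51.1672 vs cont=48.6817 → 51.1672 [stop]  node(3,1) S=75.4330 payoff=13.6270 vs cont=18.8355 → 18.8355 [wait]  node(3,2) S=150.1642 payoff=0.0000 vs cont=0.0000 → 0.0000 [wait]  node(3,3) S=298.9312 payoff=0.0000 vs cont=0.0000 → 0.0000 [wait]  ⇒ S*(3)=37.8928
t_2: node(2,0) S=53.4637 payoff=35.5963 vs cont=35.4179 → 35.5963 [stop]  node(2,1) S=106.4300 payoff=0.0000 vs cont=9.9666 → 9.9666 [wait]  node(2,2) S=211.8697 payoff=0.0000 vs cont=0.0000 → 0.0000 [wait]  ⇒ S*(2)=53.4637
t_1: node(1,0) S=75.4330 payoff=13.6270 vs cont=23.2502 → 23.2502 [wait]  node(1,1) S=150.1642 payoff=0.0000 vs cont=5.2738 → 5.2738 [wait]  ⇒ S*(1)=-
t_0: node(0,0) S=106.4300 payoff=0.0000 vs cont=14.6387 → 14.6387 [wait]  ⇒ S*(0)=-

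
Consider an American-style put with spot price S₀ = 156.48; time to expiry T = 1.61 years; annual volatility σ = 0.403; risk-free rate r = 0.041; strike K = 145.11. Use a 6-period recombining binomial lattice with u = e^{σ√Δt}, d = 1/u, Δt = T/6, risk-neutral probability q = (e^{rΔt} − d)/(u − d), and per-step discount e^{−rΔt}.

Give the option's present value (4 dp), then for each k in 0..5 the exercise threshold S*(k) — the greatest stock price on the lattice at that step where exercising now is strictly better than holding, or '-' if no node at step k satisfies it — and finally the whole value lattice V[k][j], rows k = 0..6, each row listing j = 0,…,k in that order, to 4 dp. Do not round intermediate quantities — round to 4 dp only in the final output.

price = 21.0456
boundary = - - - 83.6512 67.8906 83.6512
tree:
21.0456
31.2223 10.2570
44.7517 16.9551 3.0725
61.4588 27.2779 5.9092 0.0000
77.2194 42.2092 11.3651 0.0000 0.0000
90.0105 61.4588 21.8582 0.0000 0.0000 0.0000
100.3917 77.2194 42.0395 0.0000 0.0000 0.0000 0.0000

params: Δt=0.26833 u=1.23215 d=0.81159 q=0.47430 e^(-rΔt)=0.98906
t_6 payoffs: 100.3917 77.2194 42.0395 0.0000 0.0000 0.0000 0.0000
t_5: node(5,0) S=55.0995 payoff=90.0105 vs cont=88.4228 → 90.0105 [stop]  node(5,1) S=83.6512 payoff=61.4588 vs cont=59.8711 → 61.4588 [stop]  node(5,2) S=126.9979 payoff=18.1121 vs cont=21.8582 → 21.8582 [wait]  node(5,3) S=192.8063 payoff=0.0000 vs cont=0.0000 → 0.0000 [wait]  node(5,4) S=292.7155 payoff=0.0000 vs cont=0.0000 → 0.0000 [wait]  node(5,5) S=444.3961 payoff=0.0000 vs cont=0.0000 → 0.0000 [wait]  ⇒ S*(5)=83.6512
t_4: node(4,0) S=67.8906 payoff=77.2194 vs cont=75.6317 → 77.2194 [stop]  node(4,1) S=103.0705 payoff=42.0395 vs cont=42.2092 → 42.2092 [wait]  node(4,2) S=156.4800 payoff=0.0000 vs cont=11.3651 → 11.3651 [wait]  node(4,3) S=237.5655 payoff=0.0000 vs cont=0.0000 → 0.0000 [wait]  node(4,4) S=360.6683 payoff=0.0000 vs cont=0.0000 → 0.0000 [wait]  ⇒ S*(4)=67.8906
t_3: node(3,0) S=83.6512 payoff=61.4588 vs cont=59.9507 → 61.4588 [stop]  node(3,1) S=126.9979 payoff=18.1121 vs cont=27.2779 → 27.2779 [wait]  node(3,2) S=192.8063 payoff=0.0000 vs cont=5.9092 → 5.9092 [wait]  node(3,3) S=292.7155 payoff=0.0000 vs cont=0.0000 → 0.0000 [wait]  ⇒ S*(3)=83.6512
t_2: node(2,0) S=103.0705 payoff=42.0395 vs cont=44.7517 → 44.7517 [wait]  node(2,1) S=156.4800 payoff=0.0000 vs cont=16.9551 → 16.9551 [wait]  node(2,2) S=237.5655 payoff=0.0000 vs cont=3.0725 → 3.0725 [wait]  ⇒ S*(2)=-
t_1: node(1,0) S=126.9979 payoff=18.1121 vs cont=31.2223 → 31.2223 [wait]  node(1,1) S=192.8063 payoff=0.0000 vs cont=10.2570 → 10.2570 [wait]  ⇒ S*(1)=-
t_0: node(0,0) S=156.4800 payoff=0.0000 vs cont=21.0456 → 21.0456 [wait]  ⇒ S*(0)=-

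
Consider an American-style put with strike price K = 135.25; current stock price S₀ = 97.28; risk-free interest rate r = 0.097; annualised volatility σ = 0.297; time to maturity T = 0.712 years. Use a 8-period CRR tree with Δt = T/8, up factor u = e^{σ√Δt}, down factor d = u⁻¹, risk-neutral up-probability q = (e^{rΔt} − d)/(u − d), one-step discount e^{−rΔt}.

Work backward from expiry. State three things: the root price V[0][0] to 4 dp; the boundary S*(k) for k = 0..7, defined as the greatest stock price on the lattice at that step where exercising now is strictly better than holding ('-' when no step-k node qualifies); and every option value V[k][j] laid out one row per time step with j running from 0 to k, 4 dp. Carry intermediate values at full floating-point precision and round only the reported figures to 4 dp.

Δt=0.08900, u=1.09265, d=0.91521, q=0.52673, disc=e^(-rΔt)=0.99140
k=8 terminal: V=max(K-S,0) → 87.3668 78.0833 66.9999 53.7677 37.9700 19.1095 0.0000 0.0000 0.0000
k=7: j=0 S=52.3194 intr=82.9306 cont=81.7680 V=82.9306[EX]; j=1 S=62.4631 intr=72.7869 cont=71.6244 V=72.7869[EX]; j=2 S=74.5733 intr=60.6767 cont=59.5141 V=60.6767[EX]; j=3 S=89.0315 intr=46.2185 cont=45.0560 V=46.2185[EX]; j=4 S=106.2927 intr=28.9573 cont=27.7947 V=28.9573[EX]; j=5 S=126.9006 intr=8.3494 cont=8.9663 V=8.9663[hold]; j=6 S=151.5039 intr=0.0000 cont=0.0000 V=0.0000[hold]; j=7 S=180.8773 intr=0.0000 cont=0.0000 V=0.0000[hold]  S*(7)=106.2927
k=6: j=0 S=57.1667 intr=78.0833 cont=76.9207 V=78.0833[EX]; j=1 S=68.2501 intr=66.9999 cont=65.8373 V=66.9999[EX]; j=2 S=81.4823 intr=53.7677 cont=52.6051 V=53.7677[EX]; j=3 S=97.2800 intr=37.9700 cont=36.8074 V=37.9700[EX]; j=4 S=116.1405 intr=19.1095 cont=18.2690 V=19.1095[EX]; j=5 S=138.6576 intr=0.0000 cont=4.2070 V=4.2070[hold]; j=6 S=165.5404 intr=0.0000 cont=0.0000 V=0.0000[hold]  S*(6)=116.1405
k=5: j=0 S=62.4631 intr=72.7869 cont=71.6244 V=72.7869[EX]; j=1 S=74.5733 intr=60.6767 cont=59.5141 V=60.6767[EX]; j=2 S=89.0315 intr=46.2185 cont=45.0560 V=46.2185[EX]; j=3 S=106.2927 intr=28.9573 cont=27.7947 V=28.9573[EX]; j=4 S=126.9006 intr=8.3494 cont=11.1632 V=11.1632[hold]; j=5 S=151.5039 intr=0.0000 cont=1.9739 V=1.9739[hold]  S*(5)=106.2927
k=4: j=0 S=68.2501 intr=66.9999 cont=65.8373 V=66.9999[EX]; j=1 S=81.4823 intr=53.7677 cont=52.6051 V=53.7677[EX]; j=2 S=97.2800 intr=37.9700 cont=36.8074 V=37.9700[EX]; j=3 S=116.1405 intr=19.1095 cont=19.4163 V=19.4163[hold]; j=4 S=138.6576 intr=0.0000 cont=6.2686 V=6.2686[hold]  S*(4)=97.2800
k=3: j=0 S=74.5733 intr=60.6767 cont=59.5141 V=60.6767[EX]; j=1 S=89.0315 intr=46.2185 cont=45.0560 V=46.2185[EX]; j=2 S=106.2927 intr=28.9573 cont=27.9549 V=28.9573[EX]; j=3 S=126.9006 intr=8.3494 cont=12.3837 V=12.3837[hold]  S*(3)=106.2927
k=2: j=0 S=81.4823 intr=53.7677 cont=52.6051 V=53.7677[EX]; j=1 S=97.2800 intr=37.9700 cont=36.8074 V=37.9700[EX]; j=2 S=116.1405 intr=19.1095 cont=20.0536 V=20.0536[hold]  S*(2)=97.2800
k=1: j=0 S=89.0315 intr=46.2185 cont=45.0560 V=46.2185[EX]; j=1 S=106.2927 intr=28.9573 cont=28.2877 V=28.9573[EX]  S*(1)=106.2927
k=0: j=0 S=97.2800 intr=37.9700 cont=36.8074 V=37.9700[EX]  S*(0)=97.2800

price = 37.9700
boundary = 97.2800 106.2927 97.2800 106.2927 97.2800 106.2927 116.1405 106.2927
tree:
37.9700
46.2185 28.9573
53.7677 37.9700 20.0536
60.6767 46.2185 28.9573 12.3837
66.9999 53.7677 37.9700 19.4163 6.2686
72.7869 60.6767 46.2185 28.9573 11.1632 1.9739
78.0833 66.9999 53.7677 37.9700 19.1095 4.2070 0.0000
82.9306 72.7869 60.6767 46.2185 28.9573 8.9663 0.0000 0.0000
87.3668 78.0833 66.9999 53.7677 37.9700 19.1095 0.0000 0.0000 0.0000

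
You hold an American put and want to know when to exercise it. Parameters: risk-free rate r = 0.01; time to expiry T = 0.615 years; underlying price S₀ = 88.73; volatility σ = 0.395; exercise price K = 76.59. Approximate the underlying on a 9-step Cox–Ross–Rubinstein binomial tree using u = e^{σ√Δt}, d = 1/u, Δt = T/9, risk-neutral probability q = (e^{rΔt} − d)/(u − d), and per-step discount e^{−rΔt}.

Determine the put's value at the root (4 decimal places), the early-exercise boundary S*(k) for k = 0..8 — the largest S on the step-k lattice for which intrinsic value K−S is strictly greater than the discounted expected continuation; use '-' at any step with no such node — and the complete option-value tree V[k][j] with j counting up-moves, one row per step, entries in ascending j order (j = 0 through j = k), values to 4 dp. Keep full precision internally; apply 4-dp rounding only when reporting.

params: Δt=0.06833 u=1.10877 d=0.90190 q=0.47751 e^(-rΔt)=0.99932
t_9 payoffs: 41.5567 33.5208 23.6415 11.4961 0.0000 0.0000 0.0000 0.0000 0.0000 0.0000
t_8: node(8,0) S=38.8440 payoff=37.7460 vs cont=37.6937 → 37.7460 [stop]  node(8,1) S=47.7541 payoff=28.8359 vs cont=28.7836 → 28.8359 [stop]  node(8,2) S=58.7080 payoff=17.8820 vs cont=17.8297 → 17.8820 [stop]  node(8,3) S=72.1745 payoff=4.4155 vs cont=6.0024 → 6.0024 [wait]  node(8,4) S=88.7300 payoff=0.0000 vs cont=0.0000 → 0.0000 [wait]  node(8,5) S=109.0830 payoff=0.0000 vs cont=0.0000 → 0.0000 [wait]  node(8,6) S=134.1046 payoff=0.0000 vs cont=0.0000 → 0.0000 [wait]  node(8,7) S=164.8657 payoff=0.0000 vs cont=0.0000 → 0.0000 [wait]  node(8,8) S=202.6828 payoff=0.0000 vs cont=0.0000 → 0.0000 [wait]  ⇒ S*(8)=58.7080
t_7: node(7,0) S=43.0692 payoff=33.5208 vs cont=33.4684 → 33.5208 [stop]  node(7,1) S=52.9485 payoff=23.6415 vs cont=23.5892 → 23.6415 [stop]  node(7,2) S=65.0939 payoff=11.4961 vs cont=12.2010 → 12.2010 [wait]  node(7,3) S=80.0253 payoff=0.0000 vs cont=3.1341 → 3.1341 [wait]  node(7,4) S=98.3816 payoff=0.0000 vs cont=0.0000 → 0.0000 [wait]  node(7,5) S=120.9485 payoff=0.0000 vs cont=0.0000 → 0.0000 [wait]  node(7,6) S=148.6918 payoff=0.0000 vs cont=0.0000 → 0.0000 [wait]  node(7,7) S=182.7989 payoff=0.0000 vs cont=0.0000 → 0.0000 [wait]  ⇒ S*(7)=52.9485
t_6: node(6,0) S=47.7541 payoff=28.8359 vs cont=28.7836 → 28.8359 [stop]  node(6,1) S=58.7080 payoff=17.8820 vs cont=18.1661 → 18.1661 [wait]  node(6,2) S=72.1745 payoff=4.4155 vs cont=7.8660 → 7.8660 [wait]  node(6,3) S=88.7300 payoff=0.0000 vs cont=1.6364 → 1.6364 [wait]  node(6,4) S=109.0830 payoff=0.0000 vs cont=0.0000 → 0.0000 [wait]  node(6,5) S=134.1046 payoff=0.0000 vs cont=0.0000 → 0.0000 [wait]  node(6,6) S=164.8657 payoff=0.0000 vs cont=0.0000 → 0.0000 [wait]  ⇒ S*(6)=47.7541
t_5: node(5,0) S=52.9485 payoff=23.6415 vs cont=23.7247 → 23.7247 [wait]  node(5,1) S=65.0939 payoff=11.4961 vs cont=13.2386 → 13.2386 [wait]  node(5,2) S=80.0253 payoff=0.0000 vs cont=4.8880 → 4.8880 [wait]  node(5,3) S=98.3816 payoff=0.0000 vs cont=0.8544 → 0.8544 [wait]  node(5,4) S=120.9485 payoff=0.0000 vs cont=0.0000 → 0.0000 [wait]  node(5,5) S=148.6918 payoff=0.0000 vs cont=0.0000 → 0.0000 [wait]  ⇒ S*(5)=-
t_4: node(4,0) S=58.7080 payoff=17.8820 vs cont=18.7047 → 18.7047 [wait]  node(4,1) S=72.1745 payoff=4.4155 vs cont=9.2448 → 9.2448 [wait]  node(4,2) S=88.7300 payoff=0.0000 vs cont=2.9599 → 2.9599 [wait]  node(4,3) S=109.0830 payoff=0.0000 vs cont=0.4461 → 0.4461 [wait]  node(4,4) S=134.1046 payoff=0.0000 vs cont=0.0000 → 0.0000 [wait]  ⇒ S*(4)=-
t_3: node(3,0) S=65.0939 payoff=11.4961 vs cont=14.1777 → 14.1777 [wait]  node(3,1) S=80.0253 payoff=0.0000 vs cont=6.2394 → 6.2394 [wait]  node(3,2) S=98.3816 payoff=0.0000 vs cont=1.7583 → 1.7583 [wait]  node(3,3) S=120.9485 payoff=0.0000 vs cont=0.2329 → 0.2329 [wait]  ⇒ S*(3)=-
t_2: node(2,0) S=72.1745 payoff=4.4155 vs cont=10.3800 → 10.3800 [wait]  node(2,1) S=88.7300 payoff=0.0000 vs cont=4.0968 → 4.0968 [wait]  node(2,2) S=109.0830 payoff=0.0000 vs cont=1.0292 → 1.0292 [wait]  ⇒ S*(2)=-
t_1: node(1,0) S=80.0253 payoff=0.0000 vs cont=7.3746 → 7.3746 [wait]  node(1,1) S=98.3816 payoff=0.0000 vs cont=2.6302 → 2.6302 [wait]  ⇒ S*(1)=-
t_0: node(0,0) S=88.7300 payoff=0.0000 vs cont=5.1056 → 5.1056 [wait]  ⇒ S*(0)=-

price = 5.1056
boundary = - - - - - - 47.7541 52.9485 58.7080
tree:
5.1056
7.3746 2.6302
10.3800 4.0968 1.0292
14.1777 6.2394 1.7583 0.2329
18.7047 9.2448 2.9599 0.4461 0.0000
23.7247 13.2386 4.8880 0.8544 0.0000 0.0000
28.8359 18.1661 7.8660 1.6364 0.0000 0.0000 0.0000
33.5208 23.6415 12.2010 3.1341 0.0000 0.0000 0.0000 0.0000
37.7460 28.8359 17.8820 6.0024 0.0000 0.0000 0.0000 0.0000 0.0000
41.5567 33.5208 23.6415 11.4961 0.0000 0.0000 0.0000 0.0000 0.0000 0.0000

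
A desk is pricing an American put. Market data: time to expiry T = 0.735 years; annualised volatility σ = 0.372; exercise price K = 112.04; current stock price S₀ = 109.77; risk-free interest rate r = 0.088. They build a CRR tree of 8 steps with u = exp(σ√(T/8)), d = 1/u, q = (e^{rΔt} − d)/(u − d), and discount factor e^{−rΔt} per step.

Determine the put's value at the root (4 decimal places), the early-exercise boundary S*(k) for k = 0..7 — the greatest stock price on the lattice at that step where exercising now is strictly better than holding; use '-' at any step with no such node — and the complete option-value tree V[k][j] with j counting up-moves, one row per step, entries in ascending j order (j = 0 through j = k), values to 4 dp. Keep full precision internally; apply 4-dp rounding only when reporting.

price = 12.2243
boundary = - - - 78.2663 87.6082 78.2663 87.6082 98.0650
tree:
12.2243
17.7434 7.0694
24.9330 11.0573 3.3164
33.7737 16.7612 5.7045 1.0543
42.1193 24.4318 9.5930 2.0261 0.1290
49.5751 33.7737 15.6475 3.8770 0.2643 0.0000
56.2359 42.1193 24.4318 7.3819 0.5412 0.0000 0.0000
62.1863 49.5751 33.7737 13.9750 1.1084 0.0000 0.0000 0.0000
67.5023 56.2359 42.1193 24.4318 2.2700 0.0000 0.0000 0.0000 0.0000

Δt=0.09187, u=1.11936, d=0.89337, q=0.50776, disc=e^(-rΔt)=0.99195
k=8 terminal: V=max(K-S,0) → 67.5023 56.2359 42.1193 24.4318 2.2700 0.0000 0.0000 0.0000 0.0000
k=7: j=0 S=49.8537 intr=62.1863 cont=61.2842 V=62.1863[EX]; j=1 S=62.4649 intr=49.5751 cont=48.6729 V=49.5751[EX]; j=2 S=78.2663 intr=33.7737 cont=32.8715 V=33.7737[EX]; j=3 S=98.0650 intr=13.9750 cont=13.0728 V=13.9750[EX]; j=4 S=122.8721 intr=0.0000 cont=1.1084 V=1.1084[hold]; j=5 S=153.9545 intr=0.0000 cont=0.0000 V=0.0000[hold]; j=6 S=192.8996 intr=0.0000 cont=0.0000 V=0.0000[hold]; j=7 S=241.6965 intr=0.0000 cont=0.0000 V=0.0000[hold]  S*(7)=98.0650
k=6: j=0 S=55.8041 intr=56.2359 cont=55.3337 V=56.2359[EX]; j=1 S=69.9207 intr=42.1193 cont=41.2171 V=42.1193[EX]; j=2 S=87.6082 intr=24.4318 cont=23.5296 V=24.4318[EX]; j=3 S=109.7700 intr=2.2700 cont=7.3819 V=7.3819[hold]; j=4 S=137.5380 intr=0.0000 cont=0.5412 V=0.5412[hold]; j=5 S=172.3304 intr=0.0000 cont=0.0000 V=0.0000[hold]; j=6 S=215.9240 intr=0.0000 cont=0.0000 V=0.0000[hold]  S*(6)=87.6082
k=5: j=0 S=62.4649 intr=49.5751 cont=48.6729 V=49.5751[EX]; j=1 S=78.2663 intr=33.7737 cont=32.8715 V=33.7737[EX]; j=2 S=98.0650 intr=13.9750 cont=15.6475 V=15.6475[hold]; j=3 S=122.8721 intr=0.0000 cont=3.8770 V=3.8770[hold]; j=4 S=153.9545 intr=0.0000 cont=0.2643 V=0.2643[hold]; j=5 S=192.8996 intr=0.0000 cont=0.0000 V=0.0000[hold]  S*(5)=78.2663
k=4: j=0 S=69.9207 intr=42.1193 cont=41.2171 V=42.1193[EX]; j=1 S=87.6082 intr=24.4318 cont=24.3720 V=24.4318[EX]; j=2 S=109.7700 intr=2.2700 cont=9.5930 V=9.5930[hold]; j=3 S=137.5380 intr=0.0000 cont=2.0261 V=2.0261[hold]; j=4 S=172.3304 intr=0.0000 cont=0.1290 V=0.1290[hold]  S*(4)=87.6082
k=3: j=0 S=78.2663 intr=33.7737 cont=32.8715 V=33.7737[EX]; j=1 S=98.0650 intr=13.9750 cont=16.7612 V=16.7612[hold]; j=2 S=122.8721 intr=0.0000 cont=5.7045 V=5.7045[hold]; j=3 S=153.9545 intr=0.0000 cont=1.0543 V=1.0543[hold]  S*(3)=78.2663
k=2: j=0 S=87.6082 intr=24.4318 cont=24.9330 V=24.9330[hold]; j=1 S=109.7700 intr=2.2700 cont=11.0573 V=11.0573[hold]; j=2 S=137.5380 intr=0.0000 cont=3.3164 V=3.3164[hold]  S*(2)=-
k=1: j=0 S=98.0650 intr=13.9750 cont=17.7434 V=17.7434[hold]; j=1 S=122.8721 intr=0.0000 cont=7.0694 V=7.0694[hold]  S*(1)=-
k=0: j=0 S=109.7700 intr=2.2700 cont=12.2243 V=12.2243[hold]  S*(0)=-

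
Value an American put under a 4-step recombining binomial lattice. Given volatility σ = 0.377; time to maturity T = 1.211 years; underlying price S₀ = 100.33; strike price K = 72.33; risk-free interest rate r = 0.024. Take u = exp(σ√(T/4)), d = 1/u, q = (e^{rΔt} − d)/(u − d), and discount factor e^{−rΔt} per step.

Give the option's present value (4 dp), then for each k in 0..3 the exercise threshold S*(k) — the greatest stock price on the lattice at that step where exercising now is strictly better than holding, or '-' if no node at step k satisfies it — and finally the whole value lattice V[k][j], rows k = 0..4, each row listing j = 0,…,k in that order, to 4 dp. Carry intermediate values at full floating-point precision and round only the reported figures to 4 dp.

price = 4.0131
boundary = - - - 53.8476
tree:
4.0131
6.7775 0.9054
11.2907 1.7072 0.0000
18.4824 3.2190 0.0000 0.0000
28.5699 6.0695 0.0000 0.0000 0.0000

Δt=0.30275, u=1.23052, d=0.81267, q=0.46578, disc=e^(-rΔt)=0.99276
k=4 terminal: V=max(K-S,0) → 28.5699 6.0695 0.0000 0.0000 0.0000
k=3: j=0 S=53.8476 intr=18.4824 cont=17.9588 V=18.4824[EX]; j=1 S=81.5347 intr=0.0000 cont=3.2190 V=3.2190[hold]; j=2 S=123.4579 intr=0.0000 cont=0.0000 V=0.0000[hold]; j=3 S=186.9370 intr=0.0000 cont=0.0000 V=0.0000[hold]  S*(3)=53.8476
k=2: j=0 S=66.2605 intr=6.0695 cont=11.2907 V=11.2907[hold]; j=1 S=100.3300 intr=0.0000 cont=1.7072 V=1.7072[hold]; j=2 S=151.9173 intr=0.0000 cont=0.0000 V=0.0000[hold]  S*(2)=-
k=1: j=0 S=81.5347 intr=0.0000 cont=6.7775 V=6.7775[hold]; j=1 S=123.4579 intr=0.0000 cont=0.9054 V=0.9054[hold]  S*(1)=-
k=0: j=0 S=100.3300 intr=0.0000 cont=4.0131 V=4.0131[hold]  S*(0)=-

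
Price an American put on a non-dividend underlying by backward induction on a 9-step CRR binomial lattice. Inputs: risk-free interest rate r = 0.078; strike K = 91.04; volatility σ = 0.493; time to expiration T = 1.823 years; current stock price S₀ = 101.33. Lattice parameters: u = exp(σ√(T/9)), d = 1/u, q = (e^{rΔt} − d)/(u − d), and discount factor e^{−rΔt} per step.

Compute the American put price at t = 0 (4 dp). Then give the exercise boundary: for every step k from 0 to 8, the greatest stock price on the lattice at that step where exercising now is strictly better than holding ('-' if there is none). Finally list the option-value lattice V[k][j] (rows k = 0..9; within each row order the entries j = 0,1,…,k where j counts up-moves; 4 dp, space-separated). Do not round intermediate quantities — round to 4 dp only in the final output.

Δt=0.20256  u=1.24842  d=0.80101  q=0.48035  discount=0.98432
step 9 (expiry): payoffs max(K−S,0) = 77.2842 69.6008 57.6258 38.9621 9.8735 0.0000 0.0000 0.0000 0.0000 0.0000
step 8: (k=8,j=0): S=17.1730, (K−S)⁺=73.8670, hold=72.4399 ⇒ V=73.8670 exercise | (k=8,j=1): S=26.7651, (K−S)⁺=64.2749, hold=62.8478 ⇒ V=64.2749 exercise | (k=8,j=2): S=41.7150, (K−S)⁺=49.3250, hold=47.8979 ⇒ V=49.3250 exercise | (k=8,j=3): S=65.0152, (K−S)⁺=26.0248, hold=24.5977 ⇒ V=26.0248 exercise | (k=8,j=4): S=101.3300, (K−S)⁺=0.0000, hold=5.0504 ⇒ V=5.0504 continue | (k=8,j=5): S=157.9287, (K−S)⁺=0.0000, hold=0.0000 ⇒ V=0.0000 continue | (k=8,j=6): S=246.1409, (K−S)⁺=0.0000, hold=0.0000 ⇒ V=0.0000 continue | (k=8,j=7): S=383.6248, (K−S)⁺=0.0000, hold=0.0000 ⇒ V=0.0000 continue | (k=8,j=8): S=597.9015, (K−S)⁺=0.0000, hold=0.0000 ⇒ V=0.0000 continue  boundary S*=65.0152
step 7: (k=7,j=0): S=21.4392, (K−S)⁺=69.6008, hold=68.1738 ⇒ V=69.6008 exercise | (k=7,j=1): S=33.4142, (K−S)⁺=57.6258, hold=56.1988 ⇒ V=57.6258 exercise | (k=7,j=2): S=52.0779, (K−S)⁺=38.9621, hold=37.5350 ⇒ V=38.9621 exercise | (k=7,j=3): S=81.1665, (K−S)⁺=9.8735, hold=15.6997 ⇒ V=15.6997 continue | (k=7,j=4): S=126.5026, (K−S)⁺=0.0000, hold=2.5833 ⇒ V=2.5833 continue | (k=7,j=5): S=197.1616, (K−S)⁺=0.0000, hold=0.0000 ⇒ V=0.0000 continue | (k=7,j=6): S=307.2878, (K−S)⁺=0.0000, hold=0.0000 ⇒ V=0.0000 continue | (k=7,j=7): S=478.9257, (K−S)⁺=0.0000, hold=0.0000 ⇒ V=0.0000 continue  boundary S*=52.0779
step 6: (k=6,j=0): S=26.7651, (K−S)⁺=64.2749, hold=62.8478 ⇒ V=64.2749 exercise | (k=6,j=1): S=41.7150, (K−S)⁺=49.3250, hold=47.8979 ⇒ V=49.3250 exercise | (k=6,j=2): S=65.0152, (K−S)⁺=26.0248, hold=27.3524 ⇒ V=27.3524 continue | (k=6,j=3): S=101.3300, (K−S)⁺=0.0000, hold=9.2519 ⇒ V=9.2519 continue | (k=6,j=4): S=157.9287, (K−S)⁺=0.0000, hold=1.3214 ⇒ V=1.3214 continue | (k=6,j=5): S=246.1409, (K−S)⁺=0.0000, hold=0.0000 ⇒ V=0.0000 continue | (k=6,j=6): S=383.6248, (K−S)⁺=0.0000, hold=0.0000 ⇒ V=0.0000 continue  boundary S*=41.7150
step 5: (k=5,j=0): S=33.4142, (K−S)⁺=57.6258, hold=56.1988 ⇒ V=57.6258 exercise | (k=5,j=1): S=52.0779, (K−S)⁺=38.9621, hold=38.1627 ⇒ V=38.9621 exercise | (k=5,j=2): S=81.1665, (K−S)⁺=9.8735, hold=18.3654 ⇒ V=18.3654 continue | (k=5,j=3): S=126.5026, (K−S)⁺=0.0000, hold=5.3572 ⇒ V=5.3572 continue | (k=5,j=4): S=197.1616, (K−S)⁺=0.0000, hold=0.6759 ⇒ V=0.6759 continue | (k=5,j=5): S=307.2878, (K−S)⁺=0.0000, hold=0.0000 ⇒ V=0.0000 continue  boundary S*=52.0779
step 4: (k=4,j=0): S=41.7150, (K−S)⁺=49.3250, hold=47.8979 ⇒ V=49.3250 exercise | (k=4,j=1): S=65.0152, (K−S)⁺=26.0248, hold=28.6128 ⇒ V=28.6128 continue | (k=4,j=2): S=101.3300, (K−S)⁺=0.0000, hold=11.9270 ⇒ V=11.9270 continue | (k=4,j=3): S=157.9287, (K−S)⁺=0.0000, hold=3.0598 ⇒ V=3.0598 continue | (k=4,j=4): S=246.1409, (K−S)⁺=0.0000, hold=0.3457 ⇒ V=0.3457 continue  boundary S*=41.7150
step 3: (k=3,j=0): S=52.0779, (K−S)⁺=38.9621, hold=38.7587 ⇒ V=38.9621 exercise | (k=3,j=1): S=81.1665, (K−S)⁺=9.8735, hold=20.2749 ⇒ V=20.2749 continue | (k=3,j=2): S=126.5026, (K−S)⁺=0.0000, hold=7.5474 ⇒ V=7.5474 continue | (k=3,j=3): S=197.1616, (K−S)⁺=0.0000, hold=1.7286 ⇒ V=1.7286 continue  boundary S*=52.0779
step 2: (k=2,j=0): S=65.0152, (K−S)⁺=26.0248, hold=29.5157 ⇒ V=29.5157 continue | (k=2,j=1): S=101.3300, (K−S)⁺=0.0000, hold=13.9393 ⇒ V=13.9393 continue | (k=2,j=2): S=157.9287, (K−S)⁺=0.0000, hold=4.6778 ⇒ V=4.6778 continue  boundary S*=-
step 1: (k=1,j=0): S=81.1665, (K−S)⁺=9.8735, hold=21.6882 ⇒ V=21.6882 continue | (k=1,j=1): S=126.5026, (K−S)⁺=0.0000, hold=9.3418 ⇒ V=9.3418 continue  boundary S*=-
step 0: (k=0,j=0): S=101.3300, (K−S)⁺=0.0000, hold=15.5106 ⇒ V=15.5106 continue  boundary S*=-

price = 15.5106
boundary = - - - 52.0779 41.7150 52.0779 41.7150 52.0779 65.0152
tree:
15.5106
21.6882 9.3418
29.5157 13.9393 4.6778
38.9621 20.2749 7.5474 1.7286
49.3250 28.6128 11.9270 3.0598 0.3457
57.6258 38.9621 18.3654 5.3572 0.6759 0.0000
64.2749 49.3250 27.3524 9.2519 1.3214 0.0000 0.0000
69.6008 57.6258 38.9621 15.6997 2.5833 0.0000 0.0000 0.0000
73.8670 64.2749 49.3250 26.0248 5.0504 0.0000 0.0000 0.0000 0.0000
77.2842 69.6008 57.6258 38.9621 9.8735 0.0000 0.0000 0.0000 0.0000 0.0000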